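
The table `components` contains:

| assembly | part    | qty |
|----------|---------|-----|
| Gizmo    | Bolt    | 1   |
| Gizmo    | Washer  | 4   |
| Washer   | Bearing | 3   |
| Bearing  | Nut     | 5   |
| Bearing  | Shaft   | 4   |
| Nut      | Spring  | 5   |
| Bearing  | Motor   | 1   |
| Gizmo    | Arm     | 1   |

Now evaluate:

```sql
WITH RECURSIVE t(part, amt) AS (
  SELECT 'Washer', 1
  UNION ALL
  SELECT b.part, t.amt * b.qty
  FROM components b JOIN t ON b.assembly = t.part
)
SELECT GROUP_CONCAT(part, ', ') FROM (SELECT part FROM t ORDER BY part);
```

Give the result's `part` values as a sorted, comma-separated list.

Bearing, Motor, Nut, Shaft, Spring, Washer

Base: (Washer, amt=1).
Iteration 1: components of {Washer} -> Bearing = 1*3 = 3.
Iteration 2: components of {Bearing} -> Motor = 3*1 = 3, Nut = 3*5 = 15, Shaft = 3*4 = 12.
Iteration 3: components of {Motor,Nut,Shaft} -> Spring = 15*5 = 75.
Iteration 4: no further components; recursion stops.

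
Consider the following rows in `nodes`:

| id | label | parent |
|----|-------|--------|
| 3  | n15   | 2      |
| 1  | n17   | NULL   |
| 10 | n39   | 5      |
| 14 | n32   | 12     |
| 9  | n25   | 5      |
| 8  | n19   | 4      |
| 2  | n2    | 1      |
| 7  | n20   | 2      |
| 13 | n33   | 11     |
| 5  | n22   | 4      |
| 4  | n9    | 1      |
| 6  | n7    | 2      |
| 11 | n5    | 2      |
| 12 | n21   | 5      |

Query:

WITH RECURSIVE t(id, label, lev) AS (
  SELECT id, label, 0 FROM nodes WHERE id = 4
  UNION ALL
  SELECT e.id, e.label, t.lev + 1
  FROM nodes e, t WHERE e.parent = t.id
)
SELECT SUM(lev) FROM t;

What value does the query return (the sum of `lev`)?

Base: id=4 (n9) at lev 0.
Iteration 1: rows with parent in {4} -> n22 (id 5, lev 1), n19 (id 8, lev 1).
Iteration 2: rows with parent in {5,8} -> n25 (id 9, lev 2), n39 (id 10, lev 2), n21 (id 12, lev 2).
Iteration 3: rows with parent in {9,10,12} -> n32 (id 14, lev 3).
Iteration 4: no rows with parent in {14}; recursion stops.
SUM(lev) = 0 + 1 + 1 + 2 + 2 + 2 + 3 = 11.

11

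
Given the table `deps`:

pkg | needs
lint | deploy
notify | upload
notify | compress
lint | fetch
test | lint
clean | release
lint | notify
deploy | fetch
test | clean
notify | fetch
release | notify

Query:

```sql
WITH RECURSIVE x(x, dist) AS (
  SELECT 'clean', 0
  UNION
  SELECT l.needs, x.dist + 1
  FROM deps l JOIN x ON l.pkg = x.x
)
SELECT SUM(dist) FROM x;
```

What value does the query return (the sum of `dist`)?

12

Base: (clean, dist=0).
Iteration 1: edges from {clean} -> (release, dist=1).
Iteration 2: edges from {release} -> (notify, dist=2).
Iteration 3: edges from {notify} -> (compress, dist=3), (fetch, dist=3), (upload, dist=3).
Iteration 4: no outgoing edges from {compress,fetch,upload}; recursion stops.
SUM(dist) = 0 + 1 + 2 + 3 + 3 + 3 = 12.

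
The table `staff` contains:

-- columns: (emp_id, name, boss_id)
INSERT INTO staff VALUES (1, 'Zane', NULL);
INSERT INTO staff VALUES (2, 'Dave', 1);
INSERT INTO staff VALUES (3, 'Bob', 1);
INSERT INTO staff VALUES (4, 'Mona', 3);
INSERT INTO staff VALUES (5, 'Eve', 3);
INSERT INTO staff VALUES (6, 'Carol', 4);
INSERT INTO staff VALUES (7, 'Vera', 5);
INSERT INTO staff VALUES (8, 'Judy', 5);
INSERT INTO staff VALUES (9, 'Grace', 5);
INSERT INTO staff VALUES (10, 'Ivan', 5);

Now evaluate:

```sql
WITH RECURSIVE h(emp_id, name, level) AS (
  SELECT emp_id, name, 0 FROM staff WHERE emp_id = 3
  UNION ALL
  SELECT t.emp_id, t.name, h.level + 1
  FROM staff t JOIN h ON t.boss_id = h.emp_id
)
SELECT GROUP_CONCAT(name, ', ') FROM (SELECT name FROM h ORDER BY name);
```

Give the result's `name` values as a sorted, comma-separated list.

Base: emp_id=3 (Bob) at level 0.
Iteration 1: rows with boss_id in {3} -> Mona (id 4, level 1), Eve (id 5, level 1).
Iteration 2: rows with boss_id in {4,5} -> Carol (id 6, level 2), Vera (id 7, level 2), Judy (id 8, level 2), Grace (id 9, level 2), Ivan (id 10, level 2).
Iteration 3: no rows with boss_id in {6,7,8,9,10}; recursion stops.

Bob, Carol, Eve, Grace, Ivan, Judy, Mona, Vera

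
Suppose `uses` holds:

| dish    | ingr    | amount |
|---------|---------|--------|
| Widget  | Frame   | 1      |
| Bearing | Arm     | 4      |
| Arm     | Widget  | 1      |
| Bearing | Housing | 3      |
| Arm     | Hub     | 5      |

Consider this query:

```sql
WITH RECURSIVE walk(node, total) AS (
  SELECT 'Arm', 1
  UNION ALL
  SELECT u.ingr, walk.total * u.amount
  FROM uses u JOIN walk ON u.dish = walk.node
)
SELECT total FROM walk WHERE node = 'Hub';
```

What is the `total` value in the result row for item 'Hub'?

5

Base: (Arm, total=1).
Iteration 1: components of {Arm} -> Hub = 1*5 = 5, Widget = 1*1 = 1.
Iteration 2: components of {Hub,Widget} -> Frame = 1*1 = 1.
Iteration 3: no further components; recursion stops.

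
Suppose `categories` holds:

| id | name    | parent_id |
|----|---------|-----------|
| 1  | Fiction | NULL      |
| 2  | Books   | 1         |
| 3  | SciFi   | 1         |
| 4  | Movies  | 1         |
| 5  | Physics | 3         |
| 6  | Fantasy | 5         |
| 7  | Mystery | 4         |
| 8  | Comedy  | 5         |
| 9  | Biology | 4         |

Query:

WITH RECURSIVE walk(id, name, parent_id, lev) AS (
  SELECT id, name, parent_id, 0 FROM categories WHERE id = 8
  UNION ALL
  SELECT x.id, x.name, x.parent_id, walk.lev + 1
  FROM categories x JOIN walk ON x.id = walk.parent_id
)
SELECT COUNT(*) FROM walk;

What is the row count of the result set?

4

Base: id=8 (Comedy), parent_id=5, lev 0.
Iteration 1: join on id=5 -> Physics (id 5, parent_id=3, lev 1).
Iteration 2: join on id=3 -> SciFi (id 3, parent_id=1, lev 2).
Iteration 3: join on id=1 -> Fiction (id 1, parent_id=NULL, lev 3).
Iteration 4: parent_id is NULL; no match; recursion stops.
Total rows emitted: 4.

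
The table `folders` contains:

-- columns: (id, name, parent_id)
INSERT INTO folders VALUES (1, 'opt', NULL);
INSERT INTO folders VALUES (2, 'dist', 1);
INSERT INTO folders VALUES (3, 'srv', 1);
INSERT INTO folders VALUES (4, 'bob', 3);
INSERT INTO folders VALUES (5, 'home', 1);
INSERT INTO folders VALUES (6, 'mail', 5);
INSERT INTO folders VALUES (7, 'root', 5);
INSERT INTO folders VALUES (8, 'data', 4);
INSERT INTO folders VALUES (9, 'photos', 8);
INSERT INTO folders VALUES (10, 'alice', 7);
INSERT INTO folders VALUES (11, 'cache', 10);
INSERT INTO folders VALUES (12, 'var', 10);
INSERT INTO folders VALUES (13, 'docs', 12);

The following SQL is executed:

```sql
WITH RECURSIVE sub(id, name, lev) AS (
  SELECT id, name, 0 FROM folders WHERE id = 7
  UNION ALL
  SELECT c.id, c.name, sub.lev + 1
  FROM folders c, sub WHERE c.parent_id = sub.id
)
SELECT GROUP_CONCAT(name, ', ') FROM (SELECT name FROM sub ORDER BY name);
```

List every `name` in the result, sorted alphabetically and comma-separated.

Base: id=7 (root) at lev 0.
Iteration 1: rows with parent_id in {7} -> alice (id 10, lev 1).
Iteration 2: rows with parent_id in {10} -> cache (id 11, lev 2), var (id 12, lev 2).
Iteration 3: rows with parent_id in {11,12} -> docs (id 13, lev 3).
Iteration 4: no rows with parent_id in {13}; recursion stops.

alice, cache, docs, root, var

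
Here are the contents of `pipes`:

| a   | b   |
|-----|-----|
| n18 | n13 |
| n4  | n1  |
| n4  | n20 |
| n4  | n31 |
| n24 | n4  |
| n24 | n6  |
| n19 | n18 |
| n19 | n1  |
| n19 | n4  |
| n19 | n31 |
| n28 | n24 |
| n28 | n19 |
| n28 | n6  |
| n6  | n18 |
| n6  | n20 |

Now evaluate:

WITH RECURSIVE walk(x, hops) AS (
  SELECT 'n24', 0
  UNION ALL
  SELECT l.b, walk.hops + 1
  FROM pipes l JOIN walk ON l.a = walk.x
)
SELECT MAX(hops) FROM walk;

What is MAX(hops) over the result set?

Base: (n24, hops=0).
Iteration 1: edges from {n24} -> (n4, hops=1), (n6, hops=1).
Iteration 2: edges from {n4,n6} -> (n1, hops=2), (n18, hops=2), (n20, hops=2) x2, (n31, hops=2). [UNION ALL keeps all 5 new rows, including repeats]
Iteration 3: edges from {n1,n18,n20,n31} -> (n13, hops=3).
Iteration 4: no outgoing edges from {n13}; recursion stops.
hops values: 0, 1, 1, 2, 2, 2, 2, 2, 3; the maximum is 3.

3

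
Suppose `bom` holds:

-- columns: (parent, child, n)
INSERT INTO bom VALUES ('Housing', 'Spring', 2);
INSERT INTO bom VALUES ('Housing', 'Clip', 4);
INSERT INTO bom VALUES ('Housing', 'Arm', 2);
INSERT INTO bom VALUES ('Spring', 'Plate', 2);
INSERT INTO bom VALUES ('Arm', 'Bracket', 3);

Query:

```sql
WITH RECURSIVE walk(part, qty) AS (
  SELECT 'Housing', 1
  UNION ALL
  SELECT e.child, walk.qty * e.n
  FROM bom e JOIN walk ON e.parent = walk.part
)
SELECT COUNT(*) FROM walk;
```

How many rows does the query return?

Base: (Housing, qty=1).
Iteration 1: components of {Housing} -> Arm = 1*2 = 2, Clip = 1*4 = 4, Spring = 1*2 = 2.
Iteration 2: components of {Arm,Clip,Spring} -> Bracket = 2*3 = 6, Plate = 2*2 = 4.
Iteration 3: no further components; recursion stops.
Total rows emitted: 6.

6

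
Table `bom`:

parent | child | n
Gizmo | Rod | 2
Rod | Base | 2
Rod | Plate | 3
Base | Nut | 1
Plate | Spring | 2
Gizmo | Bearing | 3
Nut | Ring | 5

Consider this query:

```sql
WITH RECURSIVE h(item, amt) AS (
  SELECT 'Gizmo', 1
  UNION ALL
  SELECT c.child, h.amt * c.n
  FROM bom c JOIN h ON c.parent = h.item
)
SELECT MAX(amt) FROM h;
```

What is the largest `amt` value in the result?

20

Base: (Gizmo, amt=1).
Iteration 1: components of {Gizmo} -> Bearing = 1*3 = 3, Rod = 1*2 = 2.
Iteration 2: components of {Bearing,Rod} -> Base = 2*2 = 4, Plate = 2*3 = 6.
Iteration 3: components of {Base,Plate} -> Nut = 4*1 = 4, Spring = 6*2 = 12.
Iteration 4: components of {Nut,Spring} -> Ring = 4*5 = 20.
Iteration 5: no further components; recursion stops.
amt values: 1, 2, 3, 4, 6, 4, 12, 20; the maximum is 20.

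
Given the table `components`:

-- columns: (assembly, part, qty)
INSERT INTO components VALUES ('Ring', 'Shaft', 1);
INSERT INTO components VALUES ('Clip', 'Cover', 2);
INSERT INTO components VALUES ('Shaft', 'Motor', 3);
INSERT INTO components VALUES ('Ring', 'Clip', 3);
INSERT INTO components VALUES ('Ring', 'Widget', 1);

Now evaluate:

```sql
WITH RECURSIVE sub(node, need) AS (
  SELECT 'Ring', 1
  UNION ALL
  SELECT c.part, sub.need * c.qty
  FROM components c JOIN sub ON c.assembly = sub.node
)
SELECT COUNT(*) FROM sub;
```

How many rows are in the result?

6

Base: (Ring, need=1).
Iteration 1: components of {Ring} -> Clip = 1*3 = 3, Shaft = 1*1 = 1, Widget = 1*1 = 1.
Iteration 2: components of {Clip,Shaft,Widget} -> Cover = 3*2 = 6, Motor = 1*3 = 3.
Iteration 3: no further components; recursion stops.
Total rows emitted: 6.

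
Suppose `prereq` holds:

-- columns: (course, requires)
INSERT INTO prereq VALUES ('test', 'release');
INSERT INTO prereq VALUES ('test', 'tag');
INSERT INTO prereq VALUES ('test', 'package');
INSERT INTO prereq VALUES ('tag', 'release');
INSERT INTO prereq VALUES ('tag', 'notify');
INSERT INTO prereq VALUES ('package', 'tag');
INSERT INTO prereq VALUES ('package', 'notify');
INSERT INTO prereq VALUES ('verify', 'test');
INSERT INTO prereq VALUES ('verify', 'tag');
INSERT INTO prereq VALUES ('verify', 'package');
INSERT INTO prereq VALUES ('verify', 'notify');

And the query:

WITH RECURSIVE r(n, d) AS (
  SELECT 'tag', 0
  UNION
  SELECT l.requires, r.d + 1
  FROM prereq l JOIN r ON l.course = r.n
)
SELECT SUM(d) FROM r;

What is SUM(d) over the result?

Base: (tag, d=0).
Iteration 1: edges from {tag} -> (notify, d=1), (release, d=1).
Iteration 2: no outgoing edges from {notify,release}; recursion stops.
SUM(d) = 0 + 1 + 1 = 2.

2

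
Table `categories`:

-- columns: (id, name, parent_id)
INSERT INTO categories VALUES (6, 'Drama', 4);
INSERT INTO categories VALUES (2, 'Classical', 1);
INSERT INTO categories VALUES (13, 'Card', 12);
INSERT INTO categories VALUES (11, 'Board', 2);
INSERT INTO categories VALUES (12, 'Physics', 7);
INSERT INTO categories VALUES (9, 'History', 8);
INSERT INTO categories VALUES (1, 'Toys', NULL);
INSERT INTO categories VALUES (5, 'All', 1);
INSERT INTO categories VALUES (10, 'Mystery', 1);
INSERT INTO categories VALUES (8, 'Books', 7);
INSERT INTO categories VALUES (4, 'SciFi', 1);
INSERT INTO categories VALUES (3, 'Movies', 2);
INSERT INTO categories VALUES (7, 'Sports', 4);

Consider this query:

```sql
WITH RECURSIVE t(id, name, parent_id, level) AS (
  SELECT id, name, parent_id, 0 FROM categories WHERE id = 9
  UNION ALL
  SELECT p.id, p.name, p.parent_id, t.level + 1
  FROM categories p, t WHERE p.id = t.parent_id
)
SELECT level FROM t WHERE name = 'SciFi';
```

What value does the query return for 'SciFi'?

3

Base: id=9 (History), parent_id=8, level 0.
Iteration 1: join on id=8 -> Books (id 8, parent_id=7, level 1).
Iteration 2: join on id=7 -> Sports (id 7, parent_id=4, level 2).
Iteration 3: join on id=4 -> SciFi (id 4, parent_id=1, level 3).
Iteration 4: join on id=1 -> Toys (id 1, parent_id=NULL, level 4).
Iteration 5: parent_id is NULL; no match; recursion stops.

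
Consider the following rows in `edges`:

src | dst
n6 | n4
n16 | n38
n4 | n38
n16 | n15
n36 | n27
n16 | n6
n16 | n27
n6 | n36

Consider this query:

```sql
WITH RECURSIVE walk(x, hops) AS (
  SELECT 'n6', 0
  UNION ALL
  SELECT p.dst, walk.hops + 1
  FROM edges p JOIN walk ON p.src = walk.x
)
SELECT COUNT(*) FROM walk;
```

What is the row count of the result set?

5

Base: (n6, hops=0).
Iteration 1: edges from {n6} -> (n36, hops=1), (n4, hops=1).
Iteration 2: edges from {n36,n4} -> (n27, hops=2), (n38, hops=2).
Iteration 3: no outgoing edges from {n27,n38}; recursion stops.
Total rows emitted: 5.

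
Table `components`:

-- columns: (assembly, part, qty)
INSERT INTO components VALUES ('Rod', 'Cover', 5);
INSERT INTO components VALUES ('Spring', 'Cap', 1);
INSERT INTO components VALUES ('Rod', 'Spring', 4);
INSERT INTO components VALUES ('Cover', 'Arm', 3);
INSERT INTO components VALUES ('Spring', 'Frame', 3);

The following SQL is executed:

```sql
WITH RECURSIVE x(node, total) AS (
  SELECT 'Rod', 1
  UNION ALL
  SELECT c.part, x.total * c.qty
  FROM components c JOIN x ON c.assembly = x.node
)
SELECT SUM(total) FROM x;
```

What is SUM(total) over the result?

41

Base: (Rod, total=1).
Iteration 1: components of {Rod} -> Cover = 1*5 = 5, Spring = 1*4 = 4.
Iteration 2: components of {Cover,Spring} -> Arm = 5*3 = 15, Cap = 4*1 = 4, Frame = 4*3 = 12.
Iteration 3: no further components; recursion stops.
SUM(total) = 1 + 4 + 5 + 12 + 4 + 15 = 41.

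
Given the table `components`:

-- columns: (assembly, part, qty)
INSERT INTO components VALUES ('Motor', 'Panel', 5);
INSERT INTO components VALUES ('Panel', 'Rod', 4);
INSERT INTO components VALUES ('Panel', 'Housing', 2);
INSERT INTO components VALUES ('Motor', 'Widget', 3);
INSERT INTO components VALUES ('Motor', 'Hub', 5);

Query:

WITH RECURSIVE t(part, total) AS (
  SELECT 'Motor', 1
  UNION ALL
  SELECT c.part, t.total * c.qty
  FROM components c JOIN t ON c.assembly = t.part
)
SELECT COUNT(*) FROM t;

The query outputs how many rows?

6

Base: (Motor, total=1).
Iteration 1: components of {Motor} -> Hub = 1*5 = 5, Panel = 1*5 = 5, Widget = 1*3 = 3.
Iteration 2: components of {Hub,Panel,Widget} -> Housing = 5*2 = 10, Rod = 5*4 = 20.
Iteration 3: no further components; recursion stops.
Total rows emitted: 6.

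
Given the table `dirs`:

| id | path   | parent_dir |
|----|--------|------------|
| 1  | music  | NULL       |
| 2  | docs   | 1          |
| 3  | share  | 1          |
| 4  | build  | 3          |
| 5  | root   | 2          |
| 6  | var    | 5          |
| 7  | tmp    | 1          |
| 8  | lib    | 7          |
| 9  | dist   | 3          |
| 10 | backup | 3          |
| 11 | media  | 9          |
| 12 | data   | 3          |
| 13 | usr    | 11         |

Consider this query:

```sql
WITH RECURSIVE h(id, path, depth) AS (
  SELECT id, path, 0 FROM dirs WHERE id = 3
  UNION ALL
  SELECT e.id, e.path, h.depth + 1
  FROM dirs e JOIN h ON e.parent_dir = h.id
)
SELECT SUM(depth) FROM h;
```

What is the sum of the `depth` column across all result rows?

Base: id=3 (share) at depth 0.
Iteration 1: rows with parent_dir in {3} -> build (id 4, depth 1), dist (id 9, depth 1), backup (id 10, depth 1), data (id 12, depth 1).
Iteration 2: rows with parent_dir in {4,9,10,12} -> media (id 11, depth 2).
Iteration 3: rows with parent_dir in {11} -> usr (id 13, depth 3).
Iteration 4: no rows with parent_dir in {13}; recursion stops.
SUM(depth) = 0 + 1 + 1 + 1 + 1 + 2 + 3 = 9.

9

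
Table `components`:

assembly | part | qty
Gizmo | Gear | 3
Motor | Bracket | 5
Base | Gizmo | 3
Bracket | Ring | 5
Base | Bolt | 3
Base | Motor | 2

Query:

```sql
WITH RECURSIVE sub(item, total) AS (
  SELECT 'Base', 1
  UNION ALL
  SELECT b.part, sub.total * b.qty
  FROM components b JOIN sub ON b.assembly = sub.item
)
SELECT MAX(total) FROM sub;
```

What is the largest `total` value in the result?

Base: (Base, total=1).
Iteration 1: components of {Base} -> Bolt = 1*3 = 3, Gizmo = 1*3 = 3, Motor = 1*2 = 2.
Iteration 2: components of {Bolt,Gizmo,Motor} -> Bracket = 2*5 = 10, Gear = 3*3 = 9.
Iteration 3: components of {Bracket,Gear} -> Ring = 10*5 = 50.
Iteration 4: no further components; recursion stops.
total values: 1, 3, 3, 2, 9, 10, 50; the maximum is 50.

50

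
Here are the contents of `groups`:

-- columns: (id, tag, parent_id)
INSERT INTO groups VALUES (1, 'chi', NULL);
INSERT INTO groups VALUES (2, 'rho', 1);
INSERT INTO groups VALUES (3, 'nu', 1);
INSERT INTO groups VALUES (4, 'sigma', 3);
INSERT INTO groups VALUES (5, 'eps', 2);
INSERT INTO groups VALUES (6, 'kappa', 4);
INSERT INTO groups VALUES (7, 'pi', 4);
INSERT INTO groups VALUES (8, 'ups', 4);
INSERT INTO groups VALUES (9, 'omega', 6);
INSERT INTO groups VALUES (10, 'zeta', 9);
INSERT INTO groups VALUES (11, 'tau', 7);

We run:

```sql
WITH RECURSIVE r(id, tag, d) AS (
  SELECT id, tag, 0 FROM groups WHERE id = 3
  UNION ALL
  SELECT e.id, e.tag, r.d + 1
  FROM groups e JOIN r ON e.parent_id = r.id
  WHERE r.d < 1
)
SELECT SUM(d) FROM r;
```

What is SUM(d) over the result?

Base: id=3 (nu) at d 0.
Iteration 1: rows with parent_id in {3} -> sigma (id 4, d 1).
Iteration 2: d < 1 fails for all current rows; recursion stops.
SUM(d) = 0 + 1 = 1.

1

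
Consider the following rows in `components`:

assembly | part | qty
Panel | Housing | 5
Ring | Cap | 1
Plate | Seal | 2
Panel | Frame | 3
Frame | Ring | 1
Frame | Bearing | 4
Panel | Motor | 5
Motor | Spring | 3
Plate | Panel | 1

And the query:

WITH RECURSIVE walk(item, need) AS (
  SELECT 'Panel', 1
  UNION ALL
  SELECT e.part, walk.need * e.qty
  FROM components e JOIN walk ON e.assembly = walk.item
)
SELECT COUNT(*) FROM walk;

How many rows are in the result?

Base: (Panel, need=1).
Iteration 1: components of {Panel} -> Frame = 1*3 = 3, Housing = 1*5 = 5, Motor = 1*5 = 5.
Iteration 2: components of {Frame,Housing,Motor} -> Bearing = 3*4 = 12, Ring = 3*1 = 3, Spring = 5*3 = 15.
Iteration 3: components of {Bearing,Ring,Spring} -> Cap = 3*1 = 3.
Iteration 4: no further components; recursion stops.
Total rows emitted: 8.

8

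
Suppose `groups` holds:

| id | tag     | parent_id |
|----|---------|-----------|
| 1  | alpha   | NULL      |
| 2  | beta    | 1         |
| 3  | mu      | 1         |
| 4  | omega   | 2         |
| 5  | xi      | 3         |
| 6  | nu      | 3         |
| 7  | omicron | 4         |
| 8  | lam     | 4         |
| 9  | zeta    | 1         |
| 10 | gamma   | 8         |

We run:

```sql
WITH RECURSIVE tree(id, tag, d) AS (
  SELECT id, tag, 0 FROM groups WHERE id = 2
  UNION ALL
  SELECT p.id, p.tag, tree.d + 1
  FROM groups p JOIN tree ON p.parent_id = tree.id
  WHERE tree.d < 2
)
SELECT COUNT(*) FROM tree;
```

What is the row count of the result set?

Base: id=2 (beta) at d 0.
Iteration 1: rows with parent_id in {2} -> omega (id 4, d 1).
Iteration 2: rows with parent_id in {4} -> omicron (id 7, d 2), lam (id 8, d 2).
Iteration 3: d < 2 fails for all current rows; recursion stops.
Total rows emitted: 4.

4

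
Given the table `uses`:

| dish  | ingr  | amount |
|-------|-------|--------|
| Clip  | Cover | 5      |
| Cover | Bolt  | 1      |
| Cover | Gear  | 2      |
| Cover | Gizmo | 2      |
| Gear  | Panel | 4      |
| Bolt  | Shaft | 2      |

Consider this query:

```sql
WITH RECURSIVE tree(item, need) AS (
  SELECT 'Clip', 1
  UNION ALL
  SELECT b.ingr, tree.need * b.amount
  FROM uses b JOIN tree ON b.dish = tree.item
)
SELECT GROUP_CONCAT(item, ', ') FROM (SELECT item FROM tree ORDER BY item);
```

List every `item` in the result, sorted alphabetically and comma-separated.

Base: (Clip, need=1).
Iteration 1: components of {Clip} -> Cover = 1*5 = 5.
Iteration 2: components of {Cover} -> Bolt = 5*1 = 5, Gear = 5*2 = 10, Gizmo = 5*2 = 10.
Iteration 3: components of {Bolt,Gear,Gizmo} -> Panel = 10*4 = 40, Shaft = 5*2 = 10.
Iteration 4: no further components; recursion stops.

Bolt, Clip, Cover, Gear, Gizmo, Panel, Shaft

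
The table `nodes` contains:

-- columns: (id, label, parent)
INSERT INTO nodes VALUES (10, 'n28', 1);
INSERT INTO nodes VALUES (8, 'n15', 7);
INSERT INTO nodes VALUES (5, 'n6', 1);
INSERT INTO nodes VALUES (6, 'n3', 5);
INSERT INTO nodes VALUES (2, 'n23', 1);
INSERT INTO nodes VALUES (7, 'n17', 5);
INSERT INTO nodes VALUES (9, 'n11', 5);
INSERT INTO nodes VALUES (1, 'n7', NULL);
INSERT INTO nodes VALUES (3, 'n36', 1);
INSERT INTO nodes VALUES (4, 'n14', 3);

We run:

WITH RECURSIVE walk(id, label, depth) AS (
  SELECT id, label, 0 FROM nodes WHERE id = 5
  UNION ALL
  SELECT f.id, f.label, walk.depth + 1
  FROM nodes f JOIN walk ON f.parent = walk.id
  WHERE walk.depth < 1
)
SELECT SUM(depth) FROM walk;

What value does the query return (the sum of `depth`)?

3

Base: id=5 (n6) at depth 0.
Iteration 1: rows with parent in {5} -> n3 (id 6, depth 1), n17 (id 7, depth 1), n11 (id 9, depth 1).
Iteration 2: depth < 1 fails for all current rows; recursion stops.
SUM(depth) = 0 + 1 + 1 + 1 = 3.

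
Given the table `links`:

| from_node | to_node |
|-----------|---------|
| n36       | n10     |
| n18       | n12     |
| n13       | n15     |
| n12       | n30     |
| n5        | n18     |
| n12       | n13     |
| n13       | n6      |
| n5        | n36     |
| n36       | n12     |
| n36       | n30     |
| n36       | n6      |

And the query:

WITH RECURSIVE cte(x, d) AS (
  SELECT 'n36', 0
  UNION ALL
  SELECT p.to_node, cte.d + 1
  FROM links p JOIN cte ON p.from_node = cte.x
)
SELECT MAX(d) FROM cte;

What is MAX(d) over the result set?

3

Base: (n36, d=0).
Iteration 1: edges from {n36} -> (n10, d=1), (n12, d=1), (n30, d=1), (n6, d=1).
Iteration 2: edges from {n10,n12,n30,n6} -> (n13, d=2), (n30, d=2).
Iteration 3: edges from {n13,n30} -> (n15, d=3), (n6, d=3).
Iteration 4: no outgoing edges from {n15,n6}; recursion stops.
d values: 0, 1, 1, 1, 1, 2, 2, 3, 3; the maximum is 3.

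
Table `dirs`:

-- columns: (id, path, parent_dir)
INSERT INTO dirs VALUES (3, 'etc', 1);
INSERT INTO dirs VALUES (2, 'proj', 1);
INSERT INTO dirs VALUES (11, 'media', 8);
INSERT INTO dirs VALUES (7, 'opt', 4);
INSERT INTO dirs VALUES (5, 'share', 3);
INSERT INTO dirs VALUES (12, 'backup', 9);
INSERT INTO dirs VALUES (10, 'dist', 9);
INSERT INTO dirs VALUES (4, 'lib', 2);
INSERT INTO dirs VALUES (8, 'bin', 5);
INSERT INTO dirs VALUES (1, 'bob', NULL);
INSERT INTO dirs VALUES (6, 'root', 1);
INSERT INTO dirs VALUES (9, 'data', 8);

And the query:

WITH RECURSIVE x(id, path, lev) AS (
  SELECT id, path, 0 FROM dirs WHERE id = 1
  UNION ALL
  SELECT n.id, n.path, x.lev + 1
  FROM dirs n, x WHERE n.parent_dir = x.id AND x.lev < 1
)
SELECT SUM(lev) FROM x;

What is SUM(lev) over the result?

Base: id=1 (bob) at lev 0.
Iteration 1: rows with parent_dir in {1} -> proj (id 2, lev 1), etc (id 3, lev 1), root (id 6, lev 1).
Iteration 2: lev < 1 fails for all current rows; recursion stops.
SUM(lev) = 0 + 1 + 1 + 1 = 3.

3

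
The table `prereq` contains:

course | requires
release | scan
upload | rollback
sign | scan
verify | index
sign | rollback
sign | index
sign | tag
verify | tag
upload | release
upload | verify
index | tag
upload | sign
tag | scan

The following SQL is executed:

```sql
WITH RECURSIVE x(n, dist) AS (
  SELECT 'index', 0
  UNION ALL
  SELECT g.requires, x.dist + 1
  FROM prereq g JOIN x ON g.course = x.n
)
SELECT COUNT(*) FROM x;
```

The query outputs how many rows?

Base: (index, dist=0).
Iteration 1: edges from {index} -> (tag, dist=1).
Iteration 2: edges from {tag} -> (scan, dist=2).
Iteration 3: no outgoing edges from {scan}; recursion stops.
Total rows emitted: 3.

3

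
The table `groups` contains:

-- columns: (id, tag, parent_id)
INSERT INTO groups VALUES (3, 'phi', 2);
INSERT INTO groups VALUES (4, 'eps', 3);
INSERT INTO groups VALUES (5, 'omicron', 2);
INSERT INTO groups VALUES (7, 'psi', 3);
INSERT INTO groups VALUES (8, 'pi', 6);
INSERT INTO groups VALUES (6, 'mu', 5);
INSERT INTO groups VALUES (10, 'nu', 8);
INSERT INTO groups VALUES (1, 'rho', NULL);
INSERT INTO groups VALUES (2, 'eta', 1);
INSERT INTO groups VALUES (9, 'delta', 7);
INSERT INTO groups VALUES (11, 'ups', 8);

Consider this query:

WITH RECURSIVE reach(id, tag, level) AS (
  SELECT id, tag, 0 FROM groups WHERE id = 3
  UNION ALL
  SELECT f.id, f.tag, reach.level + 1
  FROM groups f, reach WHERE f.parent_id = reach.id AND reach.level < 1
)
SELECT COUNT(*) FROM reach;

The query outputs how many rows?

3

Base: id=3 (phi) at level 0.
Iteration 1: rows with parent_id in {3} -> eps (id 4, level 1), psi (id 7, level 1).
Iteration 2: level < 1 fails for all current rows; recursion stops.
Total rows emitted: 3.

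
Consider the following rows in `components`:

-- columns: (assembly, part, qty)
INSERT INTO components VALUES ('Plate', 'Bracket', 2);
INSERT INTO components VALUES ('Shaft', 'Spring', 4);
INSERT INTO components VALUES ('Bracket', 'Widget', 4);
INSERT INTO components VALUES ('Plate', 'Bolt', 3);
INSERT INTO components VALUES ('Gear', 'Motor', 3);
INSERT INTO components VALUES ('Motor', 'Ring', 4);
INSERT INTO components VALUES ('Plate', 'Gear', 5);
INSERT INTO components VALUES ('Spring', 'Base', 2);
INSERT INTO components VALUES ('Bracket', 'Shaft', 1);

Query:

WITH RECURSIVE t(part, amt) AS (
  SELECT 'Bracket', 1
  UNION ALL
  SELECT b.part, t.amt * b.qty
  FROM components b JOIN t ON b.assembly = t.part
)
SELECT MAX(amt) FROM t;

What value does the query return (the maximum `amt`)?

Base: (Bracket, amt=1).
Iteration 1: components of {Bracket} -> Shaft = 1*1 = 1, Widget = 1*4 = 4.
Iteration 2: components of {Shaft,Widget} -> Spring = 1*4 = 4.
Iteration 3: components of {Spring} -> Base = 4*2 = 8.
Iteration 4: no further components; recursion stops.
amt values: 1, 1, 4, 4, 8; the maximum is 8.

8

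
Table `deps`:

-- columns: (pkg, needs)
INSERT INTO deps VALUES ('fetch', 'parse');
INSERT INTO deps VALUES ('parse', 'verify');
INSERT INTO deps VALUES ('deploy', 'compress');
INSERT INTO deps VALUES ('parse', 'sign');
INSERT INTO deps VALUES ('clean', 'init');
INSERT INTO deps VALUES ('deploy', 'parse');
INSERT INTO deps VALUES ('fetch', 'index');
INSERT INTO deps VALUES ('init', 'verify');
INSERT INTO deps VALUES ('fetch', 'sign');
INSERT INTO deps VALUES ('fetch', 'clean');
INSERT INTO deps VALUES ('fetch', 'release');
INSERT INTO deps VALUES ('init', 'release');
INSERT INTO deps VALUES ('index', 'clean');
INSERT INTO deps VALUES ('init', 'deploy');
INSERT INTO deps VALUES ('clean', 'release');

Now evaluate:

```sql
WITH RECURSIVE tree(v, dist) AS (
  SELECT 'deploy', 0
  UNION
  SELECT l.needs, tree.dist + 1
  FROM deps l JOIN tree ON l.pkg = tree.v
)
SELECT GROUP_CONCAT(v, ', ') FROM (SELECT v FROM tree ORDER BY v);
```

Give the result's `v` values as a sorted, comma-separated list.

compress, deploy, parse, sign, verify

Base: (deploy, dist=0).
Iteration 1: edges from {deploy} -> (compress, dist=1), (parse, dist=1).
Iteration 2: edges from {compress,parse} -> (sign, dist=2), (verify, dist=2).
Iteration 3: no outgoing edges from {sign,verify}; recursion stops.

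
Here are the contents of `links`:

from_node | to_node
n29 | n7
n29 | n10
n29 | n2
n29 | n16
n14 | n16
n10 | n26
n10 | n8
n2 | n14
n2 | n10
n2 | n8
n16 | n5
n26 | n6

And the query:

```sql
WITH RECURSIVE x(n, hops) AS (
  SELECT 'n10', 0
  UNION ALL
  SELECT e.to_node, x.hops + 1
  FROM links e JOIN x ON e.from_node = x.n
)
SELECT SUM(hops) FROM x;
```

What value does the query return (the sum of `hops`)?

Base: (n10, hops=0).
Iteration 1: edges from {n10} -> (n26, hops=1), (n8, hops=1).
Iteration 2: edges from {n26,n8} -> (n6, hops=2).
Iteration 3: no outgoing edges from {n6}; recursion stops.
SUM(hops) = 0 + 1 + 1 + 2 = 4.

4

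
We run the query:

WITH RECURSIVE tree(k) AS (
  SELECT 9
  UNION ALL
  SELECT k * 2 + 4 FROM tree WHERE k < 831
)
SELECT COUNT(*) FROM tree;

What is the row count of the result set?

Base: k=9.
Iteration 1: 9 < 831 holds -> k = 9 * 2 + 4 = 22.
Iteration 2: 22 < 831 holds -> k = 22 * 2 + 4 = 48.
Iteration 3: 48 < 831 holds -> k = 48 * 2 + 4 = 100.
Iteration 4: 100 < 831 holds -> k = 100 * 2 + 4 = 204.
Iteration 5: 204 < 831 holds -> k = 204 * 2 + 4 = 412.
Iteration 6: 412 < 831 holds -> k = 412 * 2 + 4 = 828.
Iteration 7: 828 < 831 holds -> k = 828 * 2 + 4 = 1660.
Iteration 8: 1660 < 831 fails; recursion stops.
Total rows emitted: 8.

8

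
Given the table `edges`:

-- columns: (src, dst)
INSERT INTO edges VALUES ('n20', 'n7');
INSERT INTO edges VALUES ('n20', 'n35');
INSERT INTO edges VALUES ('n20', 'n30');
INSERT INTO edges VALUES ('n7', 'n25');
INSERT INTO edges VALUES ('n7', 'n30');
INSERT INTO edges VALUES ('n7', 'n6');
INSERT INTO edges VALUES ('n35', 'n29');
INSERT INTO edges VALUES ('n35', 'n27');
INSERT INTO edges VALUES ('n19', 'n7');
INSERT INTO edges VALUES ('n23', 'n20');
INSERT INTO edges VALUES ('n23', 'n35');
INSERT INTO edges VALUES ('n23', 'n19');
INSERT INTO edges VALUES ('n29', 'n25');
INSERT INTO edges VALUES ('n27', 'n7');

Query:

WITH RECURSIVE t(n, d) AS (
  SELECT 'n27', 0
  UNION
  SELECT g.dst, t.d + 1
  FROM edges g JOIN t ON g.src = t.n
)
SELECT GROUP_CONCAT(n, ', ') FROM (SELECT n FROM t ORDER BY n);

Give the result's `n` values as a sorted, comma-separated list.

n25, n27, n30, n6, n7

Base: (n27, d=0).
Iteration 1: edges from {n27} -> (n7, d=1).
Iteration 2: edges from {n7} -> (n25, d=2), (n30, d=2), (n6, d=2).
Iteration 3: no outgoing edges from {n25,n30,n6}; recursion stops.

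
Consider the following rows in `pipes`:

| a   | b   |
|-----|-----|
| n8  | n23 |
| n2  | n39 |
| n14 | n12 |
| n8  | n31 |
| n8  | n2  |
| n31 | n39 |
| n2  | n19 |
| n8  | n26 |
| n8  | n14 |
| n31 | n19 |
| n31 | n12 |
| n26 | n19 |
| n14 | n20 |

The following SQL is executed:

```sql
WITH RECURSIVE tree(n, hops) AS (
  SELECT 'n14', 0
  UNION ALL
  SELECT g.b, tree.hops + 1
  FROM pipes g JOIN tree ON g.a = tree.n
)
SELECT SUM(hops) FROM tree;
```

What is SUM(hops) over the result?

2

Base: (n14, hops=0).
Iteration 1: edges from {n14} -> (n12, hops=1), (n20, hops=1).
Iteration 2: no outgoing edges from {n12,n20}; recursion stops.
SUM(hops) = 0 + 1 + 1 = 2.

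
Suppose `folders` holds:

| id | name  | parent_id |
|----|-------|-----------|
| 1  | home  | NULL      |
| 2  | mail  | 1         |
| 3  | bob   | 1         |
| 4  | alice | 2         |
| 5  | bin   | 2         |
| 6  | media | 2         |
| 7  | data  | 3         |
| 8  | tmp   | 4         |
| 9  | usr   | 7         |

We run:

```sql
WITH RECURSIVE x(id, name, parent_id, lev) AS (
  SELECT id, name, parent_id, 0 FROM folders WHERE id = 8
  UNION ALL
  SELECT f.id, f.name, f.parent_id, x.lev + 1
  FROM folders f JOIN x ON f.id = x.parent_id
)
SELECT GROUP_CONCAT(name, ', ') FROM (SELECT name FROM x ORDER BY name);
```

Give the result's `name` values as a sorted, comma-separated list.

alice, home, mail, tmp

Base: id=8 (tmp), parent_id=4, lev 0.
Iteration 1: join on id=4 -> alice (id 4, parent_id=2, lev 1).
Iteration 2: join on id=2 -> mail (id 2, parent_id=1, lev 2).
Iteration 3: join on id=1 -> home (id 1, parent_id=NULL, lev 3).
Iteration 4: parent_id is NULL; no match; recursion stops.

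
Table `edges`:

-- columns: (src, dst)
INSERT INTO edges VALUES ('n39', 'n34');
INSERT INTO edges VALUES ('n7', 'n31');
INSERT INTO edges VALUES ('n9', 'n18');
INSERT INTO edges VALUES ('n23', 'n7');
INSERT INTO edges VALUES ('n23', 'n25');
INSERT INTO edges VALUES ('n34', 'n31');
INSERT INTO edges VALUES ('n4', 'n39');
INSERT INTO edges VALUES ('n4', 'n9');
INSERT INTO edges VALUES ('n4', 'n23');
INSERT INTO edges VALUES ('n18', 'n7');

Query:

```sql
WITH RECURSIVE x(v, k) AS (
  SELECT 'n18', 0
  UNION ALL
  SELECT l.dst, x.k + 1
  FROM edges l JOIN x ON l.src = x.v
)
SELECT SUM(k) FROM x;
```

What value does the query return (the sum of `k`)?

3

Base: (n18, k=0).
Iteration 1: edges from {n18} -> (n7, k=1).
Iteration 2: edges from {n7} -> (n31, k=2).
Iteration 3: no outgoing edges from {n31}; recursion stops.
SUM(k) = 0 + 1 + 2 = 3.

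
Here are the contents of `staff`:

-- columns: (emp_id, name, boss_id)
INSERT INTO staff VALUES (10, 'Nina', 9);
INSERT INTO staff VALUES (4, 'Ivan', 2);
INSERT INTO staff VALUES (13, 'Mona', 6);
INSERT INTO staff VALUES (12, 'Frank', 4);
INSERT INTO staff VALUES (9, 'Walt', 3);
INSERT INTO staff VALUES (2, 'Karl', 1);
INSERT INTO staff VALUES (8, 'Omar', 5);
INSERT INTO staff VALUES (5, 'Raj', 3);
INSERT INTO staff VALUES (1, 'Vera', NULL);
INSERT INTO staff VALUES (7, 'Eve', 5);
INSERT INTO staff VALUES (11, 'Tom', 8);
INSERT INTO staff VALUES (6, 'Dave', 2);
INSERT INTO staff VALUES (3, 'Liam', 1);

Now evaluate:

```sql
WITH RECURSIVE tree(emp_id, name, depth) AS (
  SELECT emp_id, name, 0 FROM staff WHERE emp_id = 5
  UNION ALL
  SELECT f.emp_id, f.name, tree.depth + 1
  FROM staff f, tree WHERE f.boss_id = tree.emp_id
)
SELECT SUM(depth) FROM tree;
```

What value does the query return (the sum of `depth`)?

Base: emp_id=5 (Raj) at depth 0.
Iteration 1: rows with boss_id in {5} -> Eve (id 7, depth 1), Omar (id 8, depth 1).
Iteration 2: rows with boss_id in {7,8} -> Tom (id 11, depth 2).
Iteration 3: no rows with boss_id in {11}; recursion stops.
SUM(depth) = 0 + 1 + 1 + 2 = 4.

4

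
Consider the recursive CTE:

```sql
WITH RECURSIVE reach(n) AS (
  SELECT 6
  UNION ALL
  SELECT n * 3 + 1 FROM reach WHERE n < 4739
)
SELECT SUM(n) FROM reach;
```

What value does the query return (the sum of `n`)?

Base: n=6.
Iteration 1: 6 < 4739 holds -> n = 6 * 3 + 1 = 19.
Iteration 2: 19 < 4739 holds -> n = 19 * 3 + 1 = 58.
Iteration 3: 58 < 4739 holds -> n = 58 * 3 + 1 = 175.
Iteration 4: 175 < 4739 holds -> n = 175 * 3 + 1 = 526.
Iteration 5: 526 < 4739 holds -> n = 526 * 3 + 1 = 1579.
Iteration 6: 1579 < 4739 holds -> n = 1579 * 3 + 1 = 4738.
Iteration 7: 4738 < 4739 holds -> n = 4738 * 3 + 1 = 14215.
Iteration 8: 14215 < 4739 fails; recursion stops.
SUM(n) = 6 + 19 + 58 + 175 + 526 + 1579 + 4738 + 14215 = 21316.

21316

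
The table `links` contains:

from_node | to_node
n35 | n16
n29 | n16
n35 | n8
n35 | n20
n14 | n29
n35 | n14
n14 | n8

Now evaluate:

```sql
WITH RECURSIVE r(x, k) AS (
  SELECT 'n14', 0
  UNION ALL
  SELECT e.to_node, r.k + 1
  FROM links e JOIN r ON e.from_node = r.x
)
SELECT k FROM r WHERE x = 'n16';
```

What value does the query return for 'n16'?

2

Base: (n14, k=0).
Iteration 1: edges from {n14} -> (n29, k=1), (n8, k=1).
Iteration 2: edges from {n29,n8} -> (n16, k=2).
Iteration 3: no outgoing edges from {n16}; recursion stops.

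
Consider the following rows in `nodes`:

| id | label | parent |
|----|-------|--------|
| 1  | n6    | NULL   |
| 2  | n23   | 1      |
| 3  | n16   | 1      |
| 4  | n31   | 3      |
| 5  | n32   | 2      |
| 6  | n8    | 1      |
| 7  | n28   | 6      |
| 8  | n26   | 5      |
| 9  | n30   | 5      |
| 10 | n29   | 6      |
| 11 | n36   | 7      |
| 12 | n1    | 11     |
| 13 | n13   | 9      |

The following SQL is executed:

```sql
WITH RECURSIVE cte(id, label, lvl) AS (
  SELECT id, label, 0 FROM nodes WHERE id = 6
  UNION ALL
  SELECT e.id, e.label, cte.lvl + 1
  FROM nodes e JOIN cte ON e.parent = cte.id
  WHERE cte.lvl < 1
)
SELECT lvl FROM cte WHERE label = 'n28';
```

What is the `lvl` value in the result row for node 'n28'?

1

Base: id=6 (n8) at lvl 0.
Iteration 1: rows with parent in {6} -> n28 (id 7, lvl 1), n29 (id 10, lvl 1).
Iteration 2: lvl < 1 fails for all current rows; recursion stops.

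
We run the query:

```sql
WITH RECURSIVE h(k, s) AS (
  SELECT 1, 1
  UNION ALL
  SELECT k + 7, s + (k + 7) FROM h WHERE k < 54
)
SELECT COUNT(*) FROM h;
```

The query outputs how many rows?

Base: k=1, s=1.
Iteration 1: 1 < 54 holds -> k = 1 + 7 = 8, s = 1 + 8 = 9.
Iteration 2: 8 < 54 holds -> k = 8 + 7 = 15, s = 9 + 15 = 24.
Iteration 3: 15 < 54 holds -> k = 15 + 7 = 22, s = 24 + 22 = 46.
Iteration 4: 22 < 54 holds -> k = 22 + 7 = 29, s = 46 + 29 = 75.
Iteration 5: 29 < 54 holds -> k = 29 + 7 = 36, s = 75 + 36 = 111.
Iteration 6: 36 < 54 holds -> k = 36 + 7 = 43, s = 111 + 43 = 154.
Iteration 7: 43 < 54 holds -> k = 43 + 7 = 50, s = 154 + 50 = 204.
Iteration 8: 50 < 54 holds -> k = 50 + 7 = 57, s = 204 + 57 = 261.
Iteration 9: 57 < 54 fails; recursion stops.
Total rows emitted: 9.

9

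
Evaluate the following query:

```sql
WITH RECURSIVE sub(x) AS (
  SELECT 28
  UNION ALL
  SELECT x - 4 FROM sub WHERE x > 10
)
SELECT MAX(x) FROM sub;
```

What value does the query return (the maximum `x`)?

28

Base: x=28.
Iteration 1: 28 > 10 holds -> x = 28 - 4 = 24.
Iteration 2: 24 > 10 holds -> x = 24 - 4 = 20.
Iteration 3: 20 > 10 holds -> x = 20 - 4 = 16.
Iteration 4: 16 > 10 holds -> x = 16 - 4 = 12.
Iteration 5: 12 > 10 holds -> x = 12 - 4 = 8.
Iteration 6: 8 > 10 fails; recursion stops.
x values: 28, 24, 20, 16, 12, 8; the maximum is 28.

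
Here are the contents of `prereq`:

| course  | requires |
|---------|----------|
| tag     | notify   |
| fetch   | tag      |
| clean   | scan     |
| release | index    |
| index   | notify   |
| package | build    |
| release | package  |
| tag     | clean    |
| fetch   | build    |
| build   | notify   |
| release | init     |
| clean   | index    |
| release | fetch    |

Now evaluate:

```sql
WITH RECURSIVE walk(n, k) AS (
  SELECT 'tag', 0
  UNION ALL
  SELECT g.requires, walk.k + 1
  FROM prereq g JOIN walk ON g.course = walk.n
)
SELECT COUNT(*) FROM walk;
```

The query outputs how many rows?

Base: (tag, k=0).
Iteration 1: edges from {tag} -> (clean, k=1), (notify, k=1).
Iteration 2: edges from {clean,notify} -> (index, k=2), (scan, k=2).
Iteration 3: edges from {index,scan} -> (notify, k=3).
Iteration 4: no outgoing edges from {notify}; recursion stops.
Total rows emitted: 6.

6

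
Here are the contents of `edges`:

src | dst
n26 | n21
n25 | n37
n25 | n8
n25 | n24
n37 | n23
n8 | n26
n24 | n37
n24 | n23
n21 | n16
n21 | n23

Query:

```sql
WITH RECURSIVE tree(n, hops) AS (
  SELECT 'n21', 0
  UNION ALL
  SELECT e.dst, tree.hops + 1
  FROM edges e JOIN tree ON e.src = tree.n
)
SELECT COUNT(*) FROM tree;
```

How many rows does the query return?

Base: (n21, hops=0).
Iteration 1: edges from {n21} -> (n16, hops=1), (n23, hops=1).
Iteration 2: no outgoing edges from {n16,n23}; recursion stops.
Total rows emitted: 3.

3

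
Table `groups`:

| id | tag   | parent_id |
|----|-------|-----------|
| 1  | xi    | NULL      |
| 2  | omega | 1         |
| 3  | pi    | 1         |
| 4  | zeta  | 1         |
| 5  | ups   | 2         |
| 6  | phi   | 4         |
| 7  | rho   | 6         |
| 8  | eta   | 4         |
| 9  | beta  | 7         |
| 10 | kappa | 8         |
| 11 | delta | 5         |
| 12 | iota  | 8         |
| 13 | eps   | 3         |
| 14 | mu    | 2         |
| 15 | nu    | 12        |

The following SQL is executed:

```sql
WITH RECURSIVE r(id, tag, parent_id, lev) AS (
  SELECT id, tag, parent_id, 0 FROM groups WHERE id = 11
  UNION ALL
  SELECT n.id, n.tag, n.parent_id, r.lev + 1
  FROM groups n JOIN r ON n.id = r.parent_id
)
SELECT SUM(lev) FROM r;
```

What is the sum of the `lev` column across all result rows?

Base: id=11 (delta), parent_id=5, lev 0.
Iteration 1: join on id=5 -> ups (id 5, parent_id=2, lev 1).
Iteration 2: join on id=2 -> omega (id 2, parent_id=1, lev 2).
Iteration 3: join on id=1 -> xi (id 1, parent_id=NULL, lev 3).
Iteration 4: parent_id is NULL; no match; recursion stops.
SUM(lev) = 0 + 1 + 2 + 3 = 6.

6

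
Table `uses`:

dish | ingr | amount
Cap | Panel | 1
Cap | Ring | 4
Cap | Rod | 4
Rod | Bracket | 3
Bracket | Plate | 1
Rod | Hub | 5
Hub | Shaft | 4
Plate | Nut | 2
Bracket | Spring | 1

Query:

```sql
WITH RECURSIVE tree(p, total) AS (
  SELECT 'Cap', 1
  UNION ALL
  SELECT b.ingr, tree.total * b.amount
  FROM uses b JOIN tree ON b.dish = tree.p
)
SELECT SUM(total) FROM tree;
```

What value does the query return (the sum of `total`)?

Base: (Cap, total=1).
Iteration 1: components of {Cap} -> Panel = 1*1 = 1, Ring = 1*4 = 4, Rod = 1*4 = 4.
Iteration 2: components of {Panel,Ring,Rod} -> Bracket = 4*3 = 12, Hub = 4*5 = 20.
Iteration 3: components of {Bracket,Hub} -> Plate = 12*1 = 12, Shaft = 20*4 = 80, Spring = 12*1 = 12.
Iteration 4: components of {Plate,Shaft,Spring} -> Nut = 12*2 = 24.
Iteration 5: no further components; recursion stops.
SUM(total) = 1 + 1 + 4 + 4 + 12 + 20 + 12 + 12 + 80 + 24 = 170.

170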